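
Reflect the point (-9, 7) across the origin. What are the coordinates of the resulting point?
(9, -7)

Reflection across origin: (-9, 7) → (9, -7)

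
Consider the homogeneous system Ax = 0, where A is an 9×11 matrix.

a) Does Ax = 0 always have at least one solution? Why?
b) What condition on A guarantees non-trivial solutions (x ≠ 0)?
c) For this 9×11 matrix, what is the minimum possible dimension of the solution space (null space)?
a) Yes, x = 0 is always a solution. b) When A has linearly dependent columns (rank < n). c) Minimum nullity = 2.

a) x = 0 satisfies A·0 = 0, so the zero vector is always a solution.
b) Non-trivial solutions exist iff the columns of A are linearly dependent, equivalently rank(A) < n (the number of columns).
c) By rank-nullity, rank(A) + nullity(A) = n = 11. Since A has only 9 rows, rank(A) ≤ 9, so nullity(A) ≥ 11 - 9 = 2.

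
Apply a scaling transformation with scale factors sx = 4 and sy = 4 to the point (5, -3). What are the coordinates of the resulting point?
(20, -12)

Scaling matrix:
[[4, 0], [0, 4]]
Result: (5 × 4, -3 × 4) = (20, -12)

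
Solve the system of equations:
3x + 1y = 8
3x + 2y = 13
x = 1, y = 5

Use elimination (row reduction):
Equation 1: 3x + 1y = 8.
Equation 2: 3x + 2y = 13.
Multiply Eq1 by 3 and Eq2 by 3: 9x + 3y = 24;  9x + 6y = 39.
Subtract: (3)y = 15, so y = 5.
Back-substitute into Eq1: 3x + 1*(5) = 8, so x = 1.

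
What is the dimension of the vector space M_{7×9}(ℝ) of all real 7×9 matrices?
Dimension = 63

A real 7×9 matrix is determined by its 7·9 = 63 independent entries.
A standard basis is {E_ij : 1 ≤ i ≤ 7, 1 ≤ j ≤ 9}, where E_ij has a 1 in position (i, j) and 0 elsewhere — there are 63 such matrices, and they are linearly independent and span M_{7×9}(ℝ).
Therefore dim(M_{7×9}(ℝ)) = 63.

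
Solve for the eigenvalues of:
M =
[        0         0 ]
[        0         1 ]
λ = 0, 1

Solve det(M - λI) = 0. For a 2×2 matrix the characteristic equation is λ² - (trace)λ + det = 0.
trace(M) = a + d = 0 + 1 = 1.
det(M) = a*d - b*c = (0)*(1) - (0)*(0) = 0 - 0 = 0.
Characteristic equation: λ² - (1)λ + (0) = 0.
Discriminant = (1)² - 4*(0) = 1 - 0 = 1.
λ = (1 ± √1) / 2 = (1 ± 1) / 2 = 0, 1.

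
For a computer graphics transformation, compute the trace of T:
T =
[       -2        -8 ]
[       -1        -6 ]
tr(T) = -2 - 6 = -8

The trace of a square matrix is the sum of its diagonal entries.
Diagonal entries of T: T[0][0] = -2, T[1][1] = -6.
tr(T) = -2 - 6 = -8.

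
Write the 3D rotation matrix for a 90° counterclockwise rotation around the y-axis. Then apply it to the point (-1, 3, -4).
R = [[0, 0, 1], [0, 1, 0], [-1, 0, 0]]; R·(-1, 3, -4) = (-4, 3, 1)

Rotation matrix for 90° around y-axis:
cos(90°) = 0, sin(90°) = 1
R = [[0, 0, 1], [0, 1, 0], [-1, 0, 0]]
Apply to (-1, 3, -4): R·[-1, 3, -4]ᵀ = (-4, 3, 1)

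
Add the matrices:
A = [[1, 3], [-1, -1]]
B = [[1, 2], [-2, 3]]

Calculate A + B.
[[2, 5], [-3, 2]]

Add corresponding elements:
(1)+(1)=2
(3)+(2)=5
(-1)+(-2)=-3
(-1)+(3)=2
A + B = [[2, 5], [-3, 2]]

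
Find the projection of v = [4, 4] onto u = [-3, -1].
[24/5, 8/5]

The projection of v onto u is proj_u(v) = ((v·u) / (u·u)) · u.
v·u = (4)*(-3) + (4)*(-1) = -16.
u·u = (-3)*(-3) + (-1)*(-1) = 10.
coefficient = -16 / 10 = -8/5.
proj_u(v) = -8/5 · [-3, -1] = [24/5, 8/5].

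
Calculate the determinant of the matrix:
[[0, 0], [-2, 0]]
0

For a 2×2 matrix [[a, b], [c, d]], det = ad - bc
det = (0)(0) - (0)(-2) = 0 - 0 = 0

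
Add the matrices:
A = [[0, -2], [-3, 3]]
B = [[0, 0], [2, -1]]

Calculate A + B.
[[0, -2], [-1, 2]]

Add corresponding elements:
(0)+(0)=0
(-2)+(0)=-2
(-3)+(2)=-1
(3)+(-1)=2
A + B = [[0, -2], [-1, 2]]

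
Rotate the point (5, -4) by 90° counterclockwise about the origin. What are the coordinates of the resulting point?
(4, 5)

Rotation matrix R(θ) = [[cos θ, -sin θ], [sin θ, cos θ]]; for θ = 90°:
R = [[0, -1], [1, 0]]
Result: R × [5, -4]ᵀ = [0·5 + (-1)·-4, 1·5 + (0)·-4]ᵀ = (4, 5)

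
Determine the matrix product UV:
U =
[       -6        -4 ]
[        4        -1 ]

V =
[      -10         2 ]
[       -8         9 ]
UV =
[       92       -48 ]
[      -32        -1 ]

Matrix multiplication: (UV)[i][j] = sum over k of U[i][k] * V[k][j].
  (UV)[0][0] = (-6)*(-10) + (-4)*(-8) = 92
  (UV)[0][1] = (-6)*(2) + (-4)*(9) = -48
  (UV)[1][0] = (4)*(-10) + (-1)*(-8) = -32
  (UV)[1][1] = (4)*(2) + (-1)*(9) = -1
UV =
[       92       -48 ]
[      -32        -1 ]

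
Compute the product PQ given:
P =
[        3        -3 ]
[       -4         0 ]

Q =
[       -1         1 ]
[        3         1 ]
PQ =
[      -12         0 ]
[        4        -4 ]

Matrix multiplication: (PQ)[i][j] = sum over k of P[i][k] * Q[k][j].
  (PQ)[0][0] = (3)*(-1) + (-3)*(3) = -12
  (PQ)[0][1] = (3)*(1) + (-3)*(1) = 0
  (PQ)[1][0] = (-4)*(-1) + (0)*(3) = 4
  (PQ)[1][1] = (-4)*(1) + (0)*(1) = -4
PQ =
[      -12         0 ]
[        4        -4 ]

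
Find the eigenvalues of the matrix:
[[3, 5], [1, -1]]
λ = -2 and λ = 4

Characteristic equation: det(A - λI) = 0
λ² - (trace)λ + (det) = 0
λ² - (2)λ + (-8) = 0
λ² - 2λ - 8 = 0
Solving: λ = -2, 4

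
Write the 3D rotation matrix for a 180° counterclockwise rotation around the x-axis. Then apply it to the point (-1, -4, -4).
R = [[1, 0, 0], [0, -1, 0], [0, 0, -1]]; R·(-1, -4, -4) = (-1, 4, 4)

Rotation matrix for 180° around x-axis:
cos(180°) = -1, sin(180°) = 0
R = [[1, 0, 0], [0, -1, 0], [0, 0, -1]]
Apply to (-1, -4, -4): R·[-1, -4, -4]ᵀ = (-1, 4, 4)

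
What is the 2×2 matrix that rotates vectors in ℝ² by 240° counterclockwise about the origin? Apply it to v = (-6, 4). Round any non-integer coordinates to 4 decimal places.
R = [[-1/2, √3/2], [-√3/2, -1/2]]; R·v = (6.4641, 3.1962)

A counterclockwise rotation by angle θ in ℝ² has matrix R(θ) = [[cos θ, -sin θ], [sin θ, cos θ]].
For θ = 240°: cos θ = -1/2, sin θ = -√3/2.
R(240°) = [[-1/2, √3/2], [-√3/2, -1/2]].
R·v = [-1/2·-6 + (√3/2)·4, -√3/2·-6 + -1/2·4] = (6.4641, 3.1962).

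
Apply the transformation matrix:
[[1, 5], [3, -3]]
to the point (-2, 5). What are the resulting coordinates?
(23, -21)

Matrix multiplication:
[[1, 5], [3, -3]] × [-2, 5]ᵀ
= [1×-2 + 5×5, 3×-2 + -3×5]ᵀ
= [23.0000, -21.0000]ᵀ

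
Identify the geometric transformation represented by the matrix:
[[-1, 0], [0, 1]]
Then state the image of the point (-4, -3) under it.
reflection across the y-axis; image of (-4, -3) is (4, -3)

This is a symmetric orthogonal matrix with determinant -1, which characterizes a reflection in ℝ².
The matrix [[-1, 0], [0, 1]] represents: reflection across the y-axis.
Applying it to (-4, -3): [-1·-4 + 0·-3, 0·-4 + 1·-3] = (4, -3).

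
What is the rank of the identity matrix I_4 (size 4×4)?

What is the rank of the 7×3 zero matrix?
rank(I_4) = 4, rank(0) = 0

The identity I_4 has 4 columns that are the standard basis vectors e_1, …, e_4. These are linearly independent, so all 4 columns are pivots and rank(I_4) = 4.
The 7×3 zero matrix has every entry zero, so every row is the zero row and there are no pivots; rank(0) = 0.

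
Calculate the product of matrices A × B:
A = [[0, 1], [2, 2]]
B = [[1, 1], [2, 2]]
[[2, 2], [6, 6]]

Matrix multiplication:
C[0][0] = 0×1 + 1×2 = 2
C[0][1] = 0×1 + 1×2 = 2
C[1][0] = 2×1 + 2×2 = 6
C[1][1] = 2×1 + 2×2 = 6
Result: [[2, 2], [6, 6]]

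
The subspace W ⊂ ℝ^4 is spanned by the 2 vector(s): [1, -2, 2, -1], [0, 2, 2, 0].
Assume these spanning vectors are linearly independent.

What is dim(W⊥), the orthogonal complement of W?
dim(W⊥) = 2

For any subspace W of ℝ^n, dim(W) + dim(W⊥) = n (the whole-space dimension).
Here the given 2 vectors are linearly independent, so dim(W) = 2.
Thus dim(W⊥) = n - dim(W) = 4 - 2 = 2.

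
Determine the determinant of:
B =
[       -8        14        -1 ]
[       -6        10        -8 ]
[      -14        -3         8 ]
det(B) = 1634

Expand along row 0 (cofactor expansion): det(B) = a*(e*i - f*h) - b*(d*i - f*g) + c*(d*h - e*g), where the 3×3 is [[a, b, c], [d, e, f], [g, h, i]].
Minor M_00 = (10)*(8) - (-8)*(-3) = 80 - 24 = 56.
Minor M_01 = (-6)*(8) - (-8)*(-14) = -48 - 112 = -160.
Minor M_02 = (-6)*(-3) - (10)*(-14) = 18 + 140 = 158.
det(B) = (-8)*(56) - (14)*(-160) + (-1)*(158) = -448 + 2240 - 158 = 1634.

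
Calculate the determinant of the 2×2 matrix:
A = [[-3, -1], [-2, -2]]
4

For A = [[a, b], [c, d]], det(A) = a*d - b*c.
det(A) = (-3)*(-2) - (-1)*(-2) = 6 - 2 = 4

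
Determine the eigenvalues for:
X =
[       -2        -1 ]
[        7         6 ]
λ = -1, 5

Solve det(X - λI) = 0. For a 2×2 matrix the characteristic equation is λ² - (trace)λ + det = 0.
trace(X) = a + d = -2 + 6 = 4.
det(X) = a*d - b*c = (-2)*(6) - (-1)*(7) = -12 + 7 = -5.
Characteristic equation: λ² - (4)λ + (-5) = 0.
Discriminant = (4)² - 4*(-5) = 16 + 20 = 36.
λ = (4 ± √36) / 2 = (4 ± 6) / 2 = -1, 5.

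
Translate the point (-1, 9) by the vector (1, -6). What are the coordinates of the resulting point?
(0, 3)

Translation by (1, -6):
x' = -1 + 1 = 0
y' = 9 + -6 = 3
Homogeneous matrix: [[1, 0, 1], [0, 1, -6], [0, 0, 1]]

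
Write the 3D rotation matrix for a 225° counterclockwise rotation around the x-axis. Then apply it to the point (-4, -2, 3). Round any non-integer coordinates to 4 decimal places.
R = [[1, 0, 0], [0, -√2/2, √2/2], [0, -√2/2, -√2/2]]; R·(-4, -2, 3) = (-4.0000, 3.5355, -0.7071)

Rotation matrix for 225° around x-axis:
cos(225°) = -√2/2, sin(225°) = -√2/2
R = [[1, 0, 0], [0, -√2/2, √2/2], [0, -√2/2, -√2/2]]
Apply to (-4, -2, 3): R·[-4, -2, 3]ᵀ = (-4.0000, 3.5355, -0.7071)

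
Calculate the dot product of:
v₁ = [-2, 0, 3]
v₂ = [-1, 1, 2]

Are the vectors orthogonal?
8, No

The dot product is the sum of products of corresponding components.
v₁·v₂ = (-2)*(-1) + (0)*(1) + (3)*(2) = 2 + 0 + 6 = 8.
Two vectors are orthogonal iff their dot product is 0; here the dot product is 8, so the vectors are not orthogonal.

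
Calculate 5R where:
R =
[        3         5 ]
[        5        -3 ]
5R =
[       15        25 ]
[       25       -15 ]

Scalar multiplication is elementwise: (5R)[i][j] = 5 * R[i][j].
  (5R)[0][0] = 5 * (3) = 15
  (5R)[0][1] = 5 * (5) = 25
  (5R)[1][0] = 5 * (5) = 25
  (5R)[1][1] = 5 * (-3) = -15
5R =
[       15        25 ]
[       25       -15 ]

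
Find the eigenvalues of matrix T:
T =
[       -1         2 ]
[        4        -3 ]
λ = -5, 1

Solve det(T - λI) = 0. For a 2×2 matrix the characteristic equation is λ² - (trace)λ + det = 0.
trace(T) = a + d = -1 - 3 = -4.
det(T) = a*d - b*c = (-1)*(-3) - (2)*(4) = 3 - 8 = -5.
Characteristic equation: λ² - (-4)λ + (-5) = 0.
Discriminant = (-4)² - 4*(-5) = 16 + 20 = 36.
λ = (-4 ± √36) / 2 = (-4 ± 6) / 2 = -5, 1.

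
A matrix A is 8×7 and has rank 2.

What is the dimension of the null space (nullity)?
5

The rank-nullity theorem for an m×n matrix states:
rank(A) + nullity(A) = n (the number of columns).
Here n = 7 and rank(A) = 2, so nullity(A) = 7 - 2 = 5.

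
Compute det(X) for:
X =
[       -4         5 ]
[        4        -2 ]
det(X) = -12

For a 2×2 matrix [[a, b], [c, d]], det = a*d - b*c.
det(X) = (-4)*(-2) - (5)*(4) = 8 - 20 = -12.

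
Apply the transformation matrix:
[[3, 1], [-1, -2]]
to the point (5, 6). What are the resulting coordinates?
(21, -17)

Matrix multiplication:
[[3, 1], [-1, -2]] × [5, 6]ᵀ
= [3×5 + 1×6, -1×5 + -2×6]ᵀ
= [21.0000, -17.0000]ᵀ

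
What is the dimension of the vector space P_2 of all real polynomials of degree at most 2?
Dimension = 3

A polynomial of degree at most 2 can be written as a₀ + a₁x + a₂x², with 3 free coefficients a₀, a₁, a₂.
The set {1, x, x²} is a basis: it spans P_2 (every such polynomial is a linear combination of these) and is linearly independent (a polynomial is zero iff all its coefficients are zero).
Therefore dim(P_2) = 2 + 1 = 3.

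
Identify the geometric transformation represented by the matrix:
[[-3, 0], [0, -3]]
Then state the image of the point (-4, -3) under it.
uniform scaling by factor -3; image of (-4, -3) is (12, 9)

This is a diagonal matrix with equal entries -3, so it scales both axes by the same factor -3.
The matrix [[-3, 0], [0, -3]] represents: uniform scaling by factor -3.
Applying it to (-4, -3): [-3·-4 + 0·-3, 0·-4 + -3·-3] = (12, 9).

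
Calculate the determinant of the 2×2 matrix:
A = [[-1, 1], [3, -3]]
0

For A = [[a, b], [c, d]], det(A) = a*d - b*c.
det(A) = (-1)*(-3) - (1)*(3) = 3 - 3 = 0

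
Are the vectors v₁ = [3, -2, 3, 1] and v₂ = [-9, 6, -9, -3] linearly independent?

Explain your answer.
No, linearly dependent (v₂ = -3·v₁)

Check whether there is a scalar k with v₂ = k·v₁.
Comparing components, k = -3 satisfies -3·[3, -2, 3, 1] = [-9, 6, -9, -3].
Since v₂ is a scalar multiple of v₁, the two vectors are linearly dependent.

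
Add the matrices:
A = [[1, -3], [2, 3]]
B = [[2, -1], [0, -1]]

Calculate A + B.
[[3, -4], [2, 2]]

Add corresponding elements:
(1)+(2)=3
(-3)+(-1)=-4
(2)+(0)=2
(3)+(-1)=2
A + B = [[3, -4], [2, 2]]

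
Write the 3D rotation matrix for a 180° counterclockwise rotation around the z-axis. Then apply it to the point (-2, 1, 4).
R = [[-1, 0, 0], [0, -1, 0], [0, 0, 1]]; R·(-2, 1, 4) = (2, -1, 4)

Rotation matrix for 180° around z-axis:
cos(180°) = -1, sin(180°) = 0
R = [[-1, 0, 0], [0, -1, 0], [0, 0, 1]]
Apply to (-2, 1, 4): R·[-2, 1, 4]ᵀ = (2, -1, 4)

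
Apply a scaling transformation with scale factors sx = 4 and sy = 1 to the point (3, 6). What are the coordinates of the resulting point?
(12, 6)

Scaling matrix:
[[4, 0], [0, 1]]
Result: (3 × 4, 6 × 1) = (12, 6)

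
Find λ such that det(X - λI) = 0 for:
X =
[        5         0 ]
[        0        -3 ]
λ = -3, 5

Solve det(X - λI) = 0. For a 2×2 matrix the characteristic equation is λ² - (trace)λ + det = 0.
trace(X) = a + d = 5 - 3 = 2.
det(X) = a*d - b*c = (5)*(-3) - (0)*(0) = -15 - 0 = -15.
Characteristic equation: λ² - (2)λ + (-15) = 0.
Discriminant = (2)² - 4*(-15) = 4 + 60 = 64.
λ = (2 ± √64) / 2 = (2 ± 8) / 2 = -3, 5.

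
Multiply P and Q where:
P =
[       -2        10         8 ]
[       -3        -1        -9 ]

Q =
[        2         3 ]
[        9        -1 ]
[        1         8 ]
PQ =
[       94        48 ]
[      -24       -80 ]

Matrix multiplication: (PQ)[i][j] = sum over k of P[i][k] * Q[k][j].
  (PQ)[0][0] = (-2)*(2) + (10)*(9) + (8)*(1) = 94
  (PQ)[0][1] = (-2)*(3) + (10)*(-1) + (8)*(8) = 48
  (PQ)[1][0] = (-3)*(2) + (-1)*(9) + (-9)*(1) = -24
  (PQ)[1][1] = (-3)*(3) + (-1)*(-1) + (-9)*(8) = -80
PQ =
[       94        48 ]
[      -24       -80 ]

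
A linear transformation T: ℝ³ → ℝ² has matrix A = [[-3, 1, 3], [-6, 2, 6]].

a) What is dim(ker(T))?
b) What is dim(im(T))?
dim(ker) = 2, dim(im) = 1

Observe that row 2 = 2 × row 1 (so the rows are linearly dependent).
Thus rank(A) = 1 (only one linearly independent row).
dim(im(T)) = rank(A) = 1.
By the rank-nullity theorem applied to T: ℝ³ → ℝ², rank(A) + nullity(A) = 3 (the domain dimension), so dim(ker(T)) = 3 - 1 = 2.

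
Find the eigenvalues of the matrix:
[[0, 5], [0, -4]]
λ = -4 and λ = 0

Characteristic equation: det(A - λI) = 0
λ² - (trace)λ + (det) = 0
λ² - (-4)λ + (0) = 0
λ² + 4λ + 0 = 0
Solving: λ = -4, 0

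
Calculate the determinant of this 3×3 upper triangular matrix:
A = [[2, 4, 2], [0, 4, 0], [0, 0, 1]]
8

The determinant of a triangular matrix is the product of its diagonal entries (the off-diagonal entries above the diagonal do not affect it).
det(A) = (2) * (4) * (1) = 8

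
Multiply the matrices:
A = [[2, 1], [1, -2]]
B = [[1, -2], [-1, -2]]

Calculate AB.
[[1, -6], [3, 2]]

Each entry (i,j) of AB = sum over k of A[i][k]*B[k][j].
(AB)[0][0] = (2)*(1) + (1)*(-1) = 1
(AB)[0][1] = (2)*(-2) + (1)*(-2) = -6
(AB)[1][0] = (1)*(1) + (-2)*(-1) = 3
(AB)[1][1] = (1)*(-2) + (-2)*(-2) = 2
AB = [[1, -6], [3, 2]]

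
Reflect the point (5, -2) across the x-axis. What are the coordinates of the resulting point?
(5, 2)

Reflection across x-axis: (5, -2) → (5, 2)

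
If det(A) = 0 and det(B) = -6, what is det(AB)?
0

Use the multiplicative property of determinants: det(AB) = det(A)*det(B).
det(AB) = (0)*(-6) = 0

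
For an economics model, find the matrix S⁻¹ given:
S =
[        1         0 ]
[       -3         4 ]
det(S) = 4
S⁻¹ =
[        1         0 ]
[      3/4       1/4 ]

For a 2×2 matrix S = [[a, b], [c, d]] with det(S) ≠ 0, S⁻¹ = (1/det(S)) * [[d, -b], [-c, a]].
det(S) = (1)*(4) - (0)*(-3) = 4 - 0 = 4.
S⁻¹ = (1/4) * [[4, 0], [3, 1]].
Dividing each entry by 4 and reducing:
S⁻¹ =
[        1         0 ]
[      3/4       1/4 ]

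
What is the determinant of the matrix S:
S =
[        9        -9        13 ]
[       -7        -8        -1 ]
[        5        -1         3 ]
det(S) = 242

Expand along row 0 (cofactor expansion): det(S) = a*(e*i - f*h) - b*(d*i - f*g) + c*(d*h - e*g), where the 3×3 is [[a, b, c], [d, e, f], [g, h, i]].
Minor M_00 = (-8)*(3) - (-1)*(-1) = -24 - 1 = -25.
Minor M_01 = (-7)*(3) - (-1)*(5) = -21 + 5 = -16.
Minor M_02 = (-7)*(-1) - (-8)*(5) = 7 + 40 = 47.
det(S) = (9)*(-25) - (-9)*(-16) + (13)*(47) = -225 - 144 + 611 = 242.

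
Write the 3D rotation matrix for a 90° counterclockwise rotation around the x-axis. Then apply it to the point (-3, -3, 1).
R = [[1, 0, 0], [0, 0, -1], [0, 1, 0]]; R·(-3, -3, 1) = (-3, -1, -3)

Rotation matrix for 90° around x-axis:
cos(90°) = 0, sin(90°) = 1
R = [[1, 0, 0], [0, 0, -1], [0, 1, 0]]
Apply to (-3, -3, 1): R·[-3, -3, 1]ᵀ = (-3, -1, -3)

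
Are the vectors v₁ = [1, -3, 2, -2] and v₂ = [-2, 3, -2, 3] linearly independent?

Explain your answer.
Yes, linearly independent

Two vectors are linearly dependent iff one is a scalar multiple of the other.
No single scalar k satisfies v₂ = k·v₁ (the ratios of corresponding entries disagree), so v₁ and v₂ are linearly independent.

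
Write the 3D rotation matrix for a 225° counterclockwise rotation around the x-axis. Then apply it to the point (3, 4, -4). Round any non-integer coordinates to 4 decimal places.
R = [[1, 0, 0], [0, -√2/2, √2/2], [0, -√2/2, -√2/2]]; R·(3, 4, -4) = (3.0000, -5.6569, 0.0000)

Rotation matrix for 225° around x-axis:
cos(225°) = -√2/2, sin(225°) = -√2/2
R = [[1, 0, 0], [0, -√2/2, √2/2], [0, -√2/2, -√2/2]]
Apply to (3, 4, -4): R·[3, 4, -4]ᵀ = (3.0000, -5.6569, 0.0000)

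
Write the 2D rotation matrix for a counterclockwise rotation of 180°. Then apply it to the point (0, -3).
R = [[-1, 0], [0, -1]]; R·(0, -3) = (0, 3)

Rotation matrix formula: R(θ) = [[cos θ, -sin θ], [sin θ, cos θ]]
For θ = 180°:
cos(180°) = -1
sin(180°) = 0
R = [[-1, 0], [0, -1]]
Apply to (0, -3): [-1·0 + (0)·-3, 0·0 + -1·-3] = (0, 3)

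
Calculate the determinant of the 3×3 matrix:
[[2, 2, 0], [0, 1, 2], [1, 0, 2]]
8

Expansion along first row:
det = 2·det([[1,2],[0,2]]) - 2·det([[0,2],[1,2]]) + 0·det([[0,1],[1,0]])
    = 2·(1·2 - 2·0) - 2·(0·2 - 2·1) + 0·(0·0 - 1·1)
    = 2·2 - 2·-2 + 0·-1
    = 4 + 4 + 0 = 8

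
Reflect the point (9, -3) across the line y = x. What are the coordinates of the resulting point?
(-3, 9)

Reflection across line y = x: (9, -3) → (-3, 9)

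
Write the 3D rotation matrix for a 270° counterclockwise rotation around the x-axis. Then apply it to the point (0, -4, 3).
R = [[1, 0, 0], [0, 0, 1], [0, -1, 0]]; R·(0, -4, 3) = (0, 3, 4)

Rotation matrix for 270° around x-axis:
cos(270°) = 0, sin(270°) = -1
R = [[1, 0, 0], [0, 0, 1], [0, -1, 0]]
Apply to (0, -4, 3): R·[0, -4, 3]ᵀ = (0, 3, 4)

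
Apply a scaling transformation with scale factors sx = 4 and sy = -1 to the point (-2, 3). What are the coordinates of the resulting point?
(-8, -3)

Scaling matrix:
[[4, 0], [0, -1]]
Result: (-2 × 4, 3 × -1) = (-8, -3)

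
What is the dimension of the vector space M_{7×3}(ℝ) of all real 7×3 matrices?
Dimension = 21

A real 7×3 matrix is determined by its 7·3 = 21 independent entries.
A standard basis is {E_ij : 1 ≤ i ≤ 7, 1 ≤ j ≤ 3}, where E_ij has a 1 in position (i, j) and 0 elsewhere — there are 21 such matrices, and they are linearly independent and span M_{7×3}(ℝ).
Therefore dim(M_{7×3}(ℝ)) = 21.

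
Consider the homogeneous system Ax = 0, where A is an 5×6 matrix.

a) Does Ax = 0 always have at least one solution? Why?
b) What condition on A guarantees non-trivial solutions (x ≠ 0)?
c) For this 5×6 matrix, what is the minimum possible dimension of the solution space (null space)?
a) Yes, x = 0 is always a solution. b) When A has linearly dependent columns (rank < n). c) Minimum nullity = 1.

a) x = 0 satisfies A·0 = 0, so the zero vector is always a solution.
b) Non-trivial solutions exist iff the columns of A are linearly dependent, equivalently rank(A) < n (the number of columns).
c) By rank-nullity, rank(A) + nullity(A) = n = 6. Since A has only 5 rows, rank(A) ≤ 5, so nullity(A) ≥ 6 - 5 = 1.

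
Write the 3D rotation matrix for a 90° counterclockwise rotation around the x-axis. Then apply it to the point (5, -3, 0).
R = [[1, 0, 0], [0, 0, -1], [0, 1, 0]]; R·(5, -3, 0) = (5, 0, -3)

Rotation matrix for 90° around x-axis:
cos(90°) = 0, sin(90°) = 1
R = [[1, 0, 0], [0, 0, -1], [0, 1, 0]]
Apply to (5, -3, 0): R·[5, -3, 0]ᵀ = (5, 0, -3)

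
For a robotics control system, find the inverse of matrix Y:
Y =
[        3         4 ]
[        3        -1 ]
det(Y) = -15
Y⁻¹ =
[     1/15      4/15 ]
[      1/5      -1/5 ]

For a 2×2 matrix Y = [[a, b], [c, d]] with det(Y) ≠ 0, Y⁻¹ = (1/det(Y)) * [[d, -b], [-c, a]].
det(Y) = (3)*(-1) - (4)*(3) = -3 - 12 = -15.
Y⁻¹ = (1/-15) * [[-1, -4], [-3, 3]].
Dividing each entry by -15 and reducing:
Y⁻¹ =
[     1/15      4/15 ]
[      1/5      -1/5 ]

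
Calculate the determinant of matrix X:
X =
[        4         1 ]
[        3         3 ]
det(X) = 9

For a 2×2 matrix [[a, b], [c, d]], det = a*d - b*c.
det(X) = (4)*(3) - (1)*(3) = 12 - 3 = 9.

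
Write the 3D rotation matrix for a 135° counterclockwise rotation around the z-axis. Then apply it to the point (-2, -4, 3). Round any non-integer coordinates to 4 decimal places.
R = [[-√2/2, -√2/2, 0], [√2/2, -√2/2, 0], [0, 0, 1]]; R·(-2, -4, 3) = (4.2426, 1.4142, 3.0000)

Rotation matrix for 135° around z-axis:
cos(135°) = -√2/2, sin(135°) = √2/2
R = [[-√2/2, -√2/2, 0], [√2/2, -√2/2, 0], [0, 0, 1]]
Apply to (-2, -4, 3): R·[-2, -4, 3]ᵀ = (4.2426, 1.4142, 3.0000)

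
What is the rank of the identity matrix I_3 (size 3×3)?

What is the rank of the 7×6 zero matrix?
rank(I_3) = 3, rank(0) = 0

The identity I_3 has 3 columns that are the standard basis vectors e_1, …, e_3. These are linearly independent, so all 3 columns are pivots and rank(I_3) = 3.
The 7×6 zero matrix has every entry zero, so every row is the zero row and there are no pivots; rank(0) = 0.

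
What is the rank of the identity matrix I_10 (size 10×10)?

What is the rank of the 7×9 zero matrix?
rank(I_10) = 10, rank(0) = 0

The identity I_10 has 10 columns that are the standard basis vectors e_1, …, e_10. These are linearly independent, so all 10 columns are pivots and rank(I_10) = 10.
The 7×9 zero matrix has every entry zero, so every row is the zero row and there are no pivots; rank(0) = 0.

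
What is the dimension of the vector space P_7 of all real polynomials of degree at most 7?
Dimension = 8

A polynomial of degree at most 7 can be written as a₀ + a₁x + a₂x² + … + a_7x^7, with 8 free coefficients a₀, …, a_7.
The set {1, x, x², …, x^7} is a basis: it spans P_7 (every such polynomial is a linear combination of these) and is linearly independent (a polynomial is zero iff all its coefficients are zero).
Therefore dim(P_7) = 7 + 1 = 8.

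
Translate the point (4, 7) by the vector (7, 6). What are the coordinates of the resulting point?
(11, 13)

Translation by (7, 6):
x' = 4 + 7 = 11
y' = 7 + 6 = 13
Homogeneous matrix: [[1, 0, 7], [0, 1, 6], [0, 0, 1]]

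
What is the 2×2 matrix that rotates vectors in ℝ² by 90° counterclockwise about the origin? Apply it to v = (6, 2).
R = [[0, -1], [1, 0]]; R·v = (-2, 6)

A counterclockwise rotation by angle θ in ℝ² has matrix R(θ) = [[cos θ, -sin θ], [sin θ, cos θ]].
For θ = 90°: cos θ = 0, sin θ = 1.
R(90°) = [[0, -1], [1, 0]].
R·v = [0·6 + (-1)·2, 1·6 + 0·2] = (-2, 6).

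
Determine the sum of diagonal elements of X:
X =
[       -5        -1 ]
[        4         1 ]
tr(X) = -5 + 1 = -4

The trace of a square matrix is the sum of its diagonal entries.
Diagonal entries of X: X[0][0] = -5, X[1][1] = 1.
tr(X) = -5 + 1 = -4.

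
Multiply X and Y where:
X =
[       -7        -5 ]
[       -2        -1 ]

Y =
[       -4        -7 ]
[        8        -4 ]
XY =
[      -12        69 ]
[        0        18 ]

Matrix multiplication: (XY)[i][j] = sum over k of X[i][k] * Y[k][j].
  (XY)[0][0] = (-7)*(-4) + (-5)*(8) = -12
  (XY)[0][1] = (-7)*(-7) + (-5)*(-4) = 69
  (XY)[1][0] = (-2)*(-4) + (-1)*(8) = 0
  (XY)[1][1] = (-2)*(-7) + (-1)*(-4) = 18
XY =
[      -12        69 ]
[        0        18 ]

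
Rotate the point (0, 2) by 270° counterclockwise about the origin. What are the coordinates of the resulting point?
(2, 0)

Rotation matrix R(θ) = [[cos θ, -sin θ], [sin θ, cos θ]]; for θ = 270°:
R = [[0, 1], [-1, 0]]
Result: R × [0, 2]ᵀ = [0·0 + (1)·2, -1·0 + (0)·2]ᵀ = (2, 0)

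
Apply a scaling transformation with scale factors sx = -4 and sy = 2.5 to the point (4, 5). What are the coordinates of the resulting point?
(-16, 12.5)

Scaling matrix:
[[-4, 0], [0, 2.50]]
Result: (4 × -4, 5 × 2.5) = (-16, 12.5)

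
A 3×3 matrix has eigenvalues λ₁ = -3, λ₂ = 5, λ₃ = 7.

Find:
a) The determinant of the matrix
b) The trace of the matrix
det = -105, trace = 9

Two standard eigenvalue identities:
- det(A) equals the product of the eigenvalues (counted with multiplicity).
- trace(A) equals the sum of the eigenvalues.
det(A) = (-3)*(5)*(7) = -105.
trace(A) = -3 + 5 + 7 = 9.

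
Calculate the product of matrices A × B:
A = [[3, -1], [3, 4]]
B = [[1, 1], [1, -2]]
[[2, 5], [7, -5]]

Matrix multiplication:
C[0][0] = 3×1 + -1×1 = 2
C[0][1] = 3×1 + -1×-2 = 5
C[1][0] = 3×1 + 4×1 = 7
C[1][1] = 3×1 + 4×-2 = -5
Result: [[2, 5], [7, -5]]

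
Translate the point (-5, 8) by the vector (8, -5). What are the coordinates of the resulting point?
(3, 3)

Translation by (8, -5):
x' = -5 + 8 = 3
y' = 8 + -5 = 3
Homogeneous matrix: [[1, 0, 8], [0, 1, -5], [0, 0, 1]]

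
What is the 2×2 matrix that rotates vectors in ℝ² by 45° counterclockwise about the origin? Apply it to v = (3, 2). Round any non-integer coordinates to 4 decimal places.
R = [[√2/2, -√2/2], [√2/2, √2/2]]; R·v = (0.7071, 3.5355)

A counterclockwise rotation by angle θ in ℝ² has matrix R(θ) = [[cos θ, -sin θ], [sin θ, cos θ]].
For θ = 45°: cos θ = √2/2, sin θ = √2/2.
R(45°) = [[√2/2, -√2/2], [√2/2, √2/2]].
R·v = [√2/2·3 + (-√2/2)·2, √2/2·3 + √2/2·2] = (0.7071, 3.5355).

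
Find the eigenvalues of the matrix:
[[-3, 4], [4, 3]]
λ = -5 and λ = 5

Characteristic equation: det(A - λI) = 0
λ² - (trace)λ + (det) = 0
λ² - (0)λ + (-25) = 0
λ² - 0λ - 25 = 0
Solving: λ = -5, 5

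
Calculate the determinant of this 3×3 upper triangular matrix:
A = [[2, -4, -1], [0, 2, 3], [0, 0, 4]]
16

The determinant of a triangular matrix is the product of its diagonal entries (the off-diagonal entries above the diagonal do not affect it).
det(A) = (2) * (2) * (4) = 16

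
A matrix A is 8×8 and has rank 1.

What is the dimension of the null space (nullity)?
7

The rank-nullity theorem for an m×n matrix states:
rank(A) + nullity(A) = n (the number of columns).
Here n = 8 and rank(A) = 1, so nullity(A) = 8 - 1 = 7.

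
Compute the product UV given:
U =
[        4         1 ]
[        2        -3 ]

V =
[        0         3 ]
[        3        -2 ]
UV =
[        3        10 ]
[       -9        12 ]

Matrix multiplication: (UV)[i][j] = sum over k of U[i][k] * V[k][j].
  (UV)[0][0] = (4)*(0) + (1)*(3) = 3
  (UV)[0][1] = (4)*(3) + (1)*(-2) = 10
  (UV)[1][0] = (2)*(0) + (-3)*(3) = -9
  (UV)[1][1] = (2)*(3) + (-3)*(-2) = 12
UV =
[        3        10 ]
[       -9        12 ]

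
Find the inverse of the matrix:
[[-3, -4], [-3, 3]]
[[-1/7, -4/21], [-1/7, 1/7]]

For [[a,b],[c,d]], inverse = (1/det)·[[d,-b],[-c,a]]
det = -3·3 - -4·-3 = -21
Inverse = (1/-21)·[[3, 4], [3, -3]]
        = [[-1/7, -4/21], [-1/7, 1/7]]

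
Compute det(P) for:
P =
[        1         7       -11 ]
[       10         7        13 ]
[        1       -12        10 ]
det(P) = 1014

Expand along row 0 (cofactor expansion): det(P) = a*(e*i - f*h) - b*(d*i - f*g) + c*(d*h - e*g), where the 3×3 is [[a, b, c], [d, e, f], [g, h, i]].
Minor M_00 = (7)*(10) - (13)*(-12) = 70 + 156 = 226.
Minor M_01 = (10)*(10) - (13)*(1) = 100 - 13 = 87.
Minor M_02 = (10)*(-12) - (7)*(1) = -120 - 7 = -127.
det(P) = (1)*(226) - (7)*(87) + (-11)*(-127) = 226 - 609 + 1397 = 1014.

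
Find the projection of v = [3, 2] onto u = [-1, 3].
[-3/10, 9/10]

The projection of v onto u is proj_u(v) = ((v·u) / (u·u)) · u.
v·u = (3)*(-1) + (2)*(3) = 3.
u·u = (-1)*(-1) + (3)*(3) = 10.
coefficient = 3 / 10 = 3/10.
proj_u(v) = 3/10 · [-1, 3] = [-3/10, 9/10].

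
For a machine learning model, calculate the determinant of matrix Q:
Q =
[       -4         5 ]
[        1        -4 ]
det(Q) = 11

For a 2×2 matrix [[a, b], [c, d]], det = a*d - b*c.
det(Q) = (-4)*(-4) - (5)*(1) = 16 - 5 = 11.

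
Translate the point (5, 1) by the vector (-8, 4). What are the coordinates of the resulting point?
(-3, 5)

Translation by (-8, 4):
x' = 5 + -8 = -3
y' = 1 + 4 = 5
Homogeneous matrix: [[1, 0, -8], [0, 1, 4], [0, 0, 1]]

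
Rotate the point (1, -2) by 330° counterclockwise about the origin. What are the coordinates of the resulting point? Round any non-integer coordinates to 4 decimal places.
(-0.1340, -2.2321)

Rotation matrix R(θ) = [[cos θ, -sin θ], [sin θ, cos θ]]; for θ = 330°:
R = [[√3/2, 1/2], [-1/2, √3/2]]
Result: R × [1, -2]ᵀ = [√3/2·1 + (1/2)·-2, -1/2·1 + (√3/2)·-2]ᵀ = (-0.1340, -2.2321)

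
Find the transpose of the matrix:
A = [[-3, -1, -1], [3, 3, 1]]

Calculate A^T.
[[-3, 3], [-1, 3], [-1, 1]]

The transpose sends entry (i,j) to (j,i); rows become columns.
Row 0 of A: [-3, -1, -1] -> column 0 of A^T.
Row 1 of A: [3, 3, 1] -> column 1 of A^T.
A^T = [[-3, 3], [-1, 3], [-1, 1]]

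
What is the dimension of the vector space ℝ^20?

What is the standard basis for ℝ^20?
Dimension = 20; standard basis = {e_1, e_2, e_3, …, e_20}

ℝ^20 is the space of 20-tuples of real numbers; its dimension is 20.
The standard basis consists of 20 vectors: e_1, e_2, e_3, …, e_20, where e_i is the vector with 1 in position i and 0 elsewhere.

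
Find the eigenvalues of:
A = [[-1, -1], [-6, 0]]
λ = -3, 2

Solve det(A - λI) = 0. For a 2×2 matrix this is λ² - (trace)λ + det = 0.
trace(A) = -1 + 0 = -1.
det(A) = (-1)*(0) - (-1)*(-6) = 0 - 6 = -6.
Characteristic equation: λ² - (-1)λ + (-6) = 0.
Discriminant: (-1)² - 4*(-6) = 1 + 24 = 25.
Roots: λ = (-1 ± √25) / 2 = -3, 2.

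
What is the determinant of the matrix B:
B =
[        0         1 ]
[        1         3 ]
det(B) = -1

For a 2×2 matrix [[a, b], [c, d]], det = a*d - b*c.
det(B) = (0)*(3) - (1)*(1) = 0 - 1 = -1.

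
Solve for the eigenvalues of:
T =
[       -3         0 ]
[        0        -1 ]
λ = -3, -1

Solve det(T - λI) = 0. For a 2×2 matrix the characteristic equation is λ² - (trace)λ + det = 0.
trace(T) = a + d = -3 - 1 = -4.
det(T) = a*d - b*c = (-3)*(-1) - (0)*(0) = 3 - 0 = 3.
Characteristic equation: λ² - (-4)λ + (3) = 0.
Discriminant = (-4)² - 4*(3) = 16 - 12 = 4.
λ = (-4 ± √4) / 2 = (-4 ± 2) / 2 = -3, -1.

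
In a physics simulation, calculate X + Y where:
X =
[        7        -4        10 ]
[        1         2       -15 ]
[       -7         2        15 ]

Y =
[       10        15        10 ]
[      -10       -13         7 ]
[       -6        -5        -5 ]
X + Y =
[       17        11        20 ]
[       -9       -11        -8 ]
[      -13        -3        10 ]

Matrix addition is elementwise: (X+Y)[i][j] = X[i][j] + Y[i][j].
  (X+Y)[0][0] = (7) + (10) = 17
  (X+Y)[0][1] = (-4) + (15) = 11
  (X+Y)[0][2] = (10) + (10) = 20
  (X+Y)[1][0] = (1) + (-10) = -9
  (X+Y)[1][1] = (2) + (-13) = -11
  (X+Y)[1][2] = (-15) + (7) = -8
  (X+Y)[2][0] = (-7) + (-6) = -13
  (X+Y)[2][1] = (2) + (-5) = -3
  (X+Y)[2][2] = (15) + (-5) = 10
X + Y =
[       17        11        20 ]
[       -9       -11        -8 ]
[      -13        -3        10 ]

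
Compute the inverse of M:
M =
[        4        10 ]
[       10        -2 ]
det(M) = -108
M⁻¹ =
[     1/54      5/54 ]
[     5/54     -1/27 ]

For a 2×2 matrix M = [[a, b], [c, d]] with det(M) ≠ 0, M⁻¹ = (1/det(M)) * [[d, -b], [-c, a]].
det(M) = (4)*(-2) - (10)*(10) = -8 - 100 = -108.
M⁻¹ = (1/-108) * [[-2, -10], [-10, 4]].
Dividing each entry by -108 and reducing:
M⁻¹ =
[     1/54      5/54 ]
[     5/54     -1/27 ]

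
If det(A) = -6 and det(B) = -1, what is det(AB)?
6

Use the multiplicative property of determinants: det(AB) = det(A)*det(B).
det(AB) = (-6)*(-1) = 6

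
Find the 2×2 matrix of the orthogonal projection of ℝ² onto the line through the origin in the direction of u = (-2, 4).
[[1/5, -2/5], [-2/5, 4/5]]

The orthogonal projection onto the line spanned by a nonzero vector u = (a, b) has matrix P = (u uᵀ) / (uᵀ u) = (1/(a² + b²)) · [[a², ab], [ab, b²]].
Here u = (-2, 4), so a² + b² = 4 + 16 = 20.
P = (1/20) · [[4, -8], [-8, 16]] = [[1/5, -2/5], [-2/5, 4/5]].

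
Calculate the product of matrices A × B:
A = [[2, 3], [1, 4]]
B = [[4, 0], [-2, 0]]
[[2, 0], [-4, 0]]

Matrix multiplication:
C[0][0] = 2×4 + 3×-2 = 2
C[0][1] = 2×0 + 3×0 = 0
C[1][0] = 1×4 + 4×-2 = -4
C[1][1] = 1×0 + 4×0 = 0
Result: [[2, 0], [-4, 0]]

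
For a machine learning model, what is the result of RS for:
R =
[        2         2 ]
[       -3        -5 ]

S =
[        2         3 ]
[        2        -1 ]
RS =
[        8         4 ]
[      -16        -4 ]

Matrix multiplication: (RS)[i][j] = sum over k of R[i][k] * S[k][j].
  (RS)[0][0] = (2)*(2) + (2)*(2) = 8
  (RS)[0][1] = (2)*(3) + (2)*(-1) = 4
  (RS)[1][0] = (-3)*(2) + (-5)*(2) = -16
  (RS)[1][1] = (-3)*(3) + (-5)*(-1) = -4
RS =
[        8         4 ]
[      -16        -4 ]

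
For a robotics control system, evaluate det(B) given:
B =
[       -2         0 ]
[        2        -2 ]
det(B) = 4

For a 2×2 matrix [[a, b], [c, d]], det = a*d - b*c.
det(B) = (-2)*(-2) - (0)*(2) = 4 - 0 = 4.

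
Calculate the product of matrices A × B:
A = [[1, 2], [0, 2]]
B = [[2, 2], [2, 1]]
[[6, 4], [4, 2]]

Matrix multiplication:
C[0][0] = 1×2 + 2×2 = 6
C[0][1] = 1×2 + 2×1 = 4
C[1][0] = 0×2 + 2×2 = 4
C[1][1] = 0×2 + 2×1 = 2
Result: [[6, 4], [4, 2]]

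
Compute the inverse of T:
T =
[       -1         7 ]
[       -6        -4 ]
det(T) = 46
T⁻¹ =
[    -2/23     -7/46 ]
[     3/23     -1/46 ]

For a 2×2 matrix T = [[a, b], [c, d]] with det(T) ≠ 0, T⁻¹ = (1/det(T)) * [[d, -b], [-c, a]].
det(T) = (-1)*(-4) - (7)*(-6) = 4 + 42 = 46.
T⁻¹ = (1/46) * [[-4, -7], [6, -1]].
Dividing each entry by 46 and reducing:
T⁻¹ =
[    -2/23     -7/46 ]
[     3/23     -1/46 ]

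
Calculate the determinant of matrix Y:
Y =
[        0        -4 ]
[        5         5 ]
det(Y) = 20

For a 2×2 matrix [[a, b], [c, d]], det = a*d - b*c.
det(Y) = (0)*(5) - (-4)*(5) = 0 + 20 = 20.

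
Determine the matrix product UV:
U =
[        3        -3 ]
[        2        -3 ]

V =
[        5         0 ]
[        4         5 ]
UV =
[        3       -15 ]
[       -2       -15 ]

Matrix multiplication: (UV)[i][j] = sum over k of U[i][k] * V[k][j].
  (UV)[0][0] = (3)*(5) + (-3)*(4) = 3
  (UV)[0][1] = (3)*(0) + (-3)*(5) = -15
  (UV)[1][0] = (2)*(5) + (-3)*(4) = -2
  (UV)[1][1] = (2)*(0) + (-3)*(5) = -15
UV =
[        3       -15 ]
[       -2       -15 ]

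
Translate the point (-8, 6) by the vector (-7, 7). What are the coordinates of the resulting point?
(-15, 13)

Translation by (-7, 7):
x' = -8 + -7 = -15
y' = 6 + 7 = 13
Homogeneous matrix: [[1, 0, -7], [0, 1, 7], [0, 0, 1]]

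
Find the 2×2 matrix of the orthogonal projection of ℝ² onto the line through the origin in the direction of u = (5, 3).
[[25/34, 15/34], [15/34, 9/34]]

The orthogonal projection onto the line spanned by a nonzero vector u = (a, b) has matrix P = (u uᵀ) / (uᵀ u) = (1/(a² + b²)) · [[a², ab], [ab, b²]].
Here u = (5, 3), so a² + b² = 25 + 9 = 34.
P = (1/34) · [[25, 15], [15, 9]] = [[25/34, 15/34], [15/34, 9/34]].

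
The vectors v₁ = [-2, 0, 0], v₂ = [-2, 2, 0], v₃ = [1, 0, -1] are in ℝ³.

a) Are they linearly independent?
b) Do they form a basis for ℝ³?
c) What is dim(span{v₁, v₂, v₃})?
Yes independent, yes basis, dim = 3

Stack v₁, v₂, v₃ as rows of a 3×3 matrix.
[[-2, 0, 0]; [-2, 2, 0]; [1, 0, -1]] is already lower triangular with nonzero diagonal entries (-2, 2, -1), so its determinant is the product of the diagonal entries, det = (-2)·(2)·(-1) = 4 ≠ 0, and the rows are linearly independent.
Three linearly independent vectors in ℝ³ form a basis for ℝ³, so dim(span{v₁,v₂,v₃}) = 3.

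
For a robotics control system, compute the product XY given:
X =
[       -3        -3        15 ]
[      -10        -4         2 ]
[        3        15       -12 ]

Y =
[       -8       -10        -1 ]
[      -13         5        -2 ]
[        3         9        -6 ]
XY =
[      108       150       -81 ]
[      138        98         6 ]
[     -255       -63        39 ]

Matrix multiplication: (XY)[i][j] = sum over k of X[i][k] * Y[k][j].
  (XY)[0][0] = (-3)*(-8) + (-3)*(-13) + (15)*(3) = 108
  (XY)[0][1] = (-3)*(-10) + (-3)*(5) + (15)*(9) = 150
  (XY)[0][2] = (-3)*(-1) + (-3)*(-2) + (15)*(-6) = -81
  (XY)[1][0] = (-10)*(-8) + (-4)*(-13) + (2)*(3) = 138
  (XY)[1][1] = (-10)*(-10) + (-4)*(5) + (2)*(9) = 98
  (XY)[1][2] = (-10)*(-1) + (-4)*(-2) + (2)*(-6) = 6
  (XY)[2][0] = (3)*(-8) + (15)*(-13) + (-12)*(3) = -255
  (XY)[2][1] = (3)*(-10) + (15)*(5) + (-12)*(9) = -63
  (XY)[2][2] = (3)*(-1) + (15)*(-2) + (-12)*(-6) = 39
XY =
[      108       150       -81 ]
[      138        98         6 ]
[     -255       -63        39 ]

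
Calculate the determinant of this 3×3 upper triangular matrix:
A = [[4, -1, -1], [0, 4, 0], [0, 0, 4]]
64

The determinant of a triangular matrix is the product of its diagonal entries (the off-diagonal entries above the diagonal do not affect it).
det(A) = (4) * (4) * (4) = 64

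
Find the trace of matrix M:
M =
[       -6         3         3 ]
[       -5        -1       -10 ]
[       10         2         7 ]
tr(M) = -6 - 1 + 7 = 0

The trace of a square matrix is the sum of its diagonal entries.
Diagonal entries of M: M[0][0] = -6, M[1][1] = -1, M[2][2] = 7.
tr(M) = -6 - 1 + 7 = 0.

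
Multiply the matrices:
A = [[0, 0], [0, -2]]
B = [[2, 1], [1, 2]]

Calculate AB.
[[0, 0], [-2, -4]]

Each entry (i,j) of AB = sum over k of A[i][k]*B[k][j].
(AB)[0][0] = (0)*(2) + (0)*(1) = 0
(AB)[0][1] = (0)*(1) + (0)*(2) = 0
(AB)[1][0] = (0)*(2) + (-2)*(1) = -2
(AB)[1][1] = (0)*(1) + (-2)*(2) = -4
AB = [[0, 0], [-2, -4]]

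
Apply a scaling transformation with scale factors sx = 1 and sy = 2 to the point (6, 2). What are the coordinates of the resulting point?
(6, 4)

Scaling matrix:
[[1, 0], [0, 2]]
Result: (6 × 1, 2 × 2) = (6, 4)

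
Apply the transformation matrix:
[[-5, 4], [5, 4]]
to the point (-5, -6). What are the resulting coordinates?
(1, -49)

Matrix multiplication:
[[-5, 4], [5, 4]] × [-5, -6]ᵀ
= [-5×-5 + 4×-6, 5×-5 + 4×-6]ᵀ
= [1.0000, -49.0000]ᵀ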